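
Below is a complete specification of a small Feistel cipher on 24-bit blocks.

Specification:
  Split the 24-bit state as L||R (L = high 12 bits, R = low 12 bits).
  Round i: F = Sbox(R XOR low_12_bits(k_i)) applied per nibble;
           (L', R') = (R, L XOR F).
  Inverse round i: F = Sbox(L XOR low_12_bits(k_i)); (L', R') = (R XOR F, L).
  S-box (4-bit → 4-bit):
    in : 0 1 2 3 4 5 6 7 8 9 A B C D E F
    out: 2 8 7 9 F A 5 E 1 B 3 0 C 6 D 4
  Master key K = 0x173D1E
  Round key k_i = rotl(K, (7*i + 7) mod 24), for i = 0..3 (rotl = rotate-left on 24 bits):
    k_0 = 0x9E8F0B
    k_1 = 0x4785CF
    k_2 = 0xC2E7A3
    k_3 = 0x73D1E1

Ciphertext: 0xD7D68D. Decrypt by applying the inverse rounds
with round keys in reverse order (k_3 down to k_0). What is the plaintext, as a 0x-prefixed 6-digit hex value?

s_0 = ciphertext = 0xD7D68D
s_1 = InvRound(s_0, k_3) = 0xA31D7D
s_2 = InvRound(s_1, k_2) = 0xBCAA31
s_3 = InvRound(s_2, k_1) = 0x71BBCA
s_4 = InvRound(s_3, k_0) = 0xA4871B

0xA4871B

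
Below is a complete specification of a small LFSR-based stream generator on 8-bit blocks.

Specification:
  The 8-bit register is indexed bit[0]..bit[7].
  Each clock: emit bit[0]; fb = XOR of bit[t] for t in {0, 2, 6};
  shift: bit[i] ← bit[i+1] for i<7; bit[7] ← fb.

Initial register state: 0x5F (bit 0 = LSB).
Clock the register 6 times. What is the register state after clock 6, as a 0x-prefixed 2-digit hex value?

0xF5

reg_0 = 0x5F
clock 1: out=1, reg = 0xAF
clock 2: out=1, reg = 0x57
clock 3: out=1, reg = 0xAB
clock 4: out=1, reg = 0xD5
clock 5: out=1, reg = 0xEA
clock 6: out=0, reg = 0xF5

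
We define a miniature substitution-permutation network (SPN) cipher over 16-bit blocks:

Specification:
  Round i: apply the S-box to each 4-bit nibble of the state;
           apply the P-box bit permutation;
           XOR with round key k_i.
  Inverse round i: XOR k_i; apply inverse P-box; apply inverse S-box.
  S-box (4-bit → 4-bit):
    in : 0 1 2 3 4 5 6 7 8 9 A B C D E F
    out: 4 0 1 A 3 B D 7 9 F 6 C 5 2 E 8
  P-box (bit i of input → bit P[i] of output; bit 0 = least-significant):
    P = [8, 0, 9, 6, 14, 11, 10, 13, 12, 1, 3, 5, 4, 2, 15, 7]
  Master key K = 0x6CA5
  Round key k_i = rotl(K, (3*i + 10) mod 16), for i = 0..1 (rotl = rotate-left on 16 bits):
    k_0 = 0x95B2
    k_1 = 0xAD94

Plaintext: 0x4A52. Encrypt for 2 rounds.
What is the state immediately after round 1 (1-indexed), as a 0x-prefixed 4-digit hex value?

0xFCAC

s_0 = plaintext = 0x4A52
s_1 = Round(s_0, k_0) = 0xFCAC
s_2 = Round(s_1, k_1) = 0xB21C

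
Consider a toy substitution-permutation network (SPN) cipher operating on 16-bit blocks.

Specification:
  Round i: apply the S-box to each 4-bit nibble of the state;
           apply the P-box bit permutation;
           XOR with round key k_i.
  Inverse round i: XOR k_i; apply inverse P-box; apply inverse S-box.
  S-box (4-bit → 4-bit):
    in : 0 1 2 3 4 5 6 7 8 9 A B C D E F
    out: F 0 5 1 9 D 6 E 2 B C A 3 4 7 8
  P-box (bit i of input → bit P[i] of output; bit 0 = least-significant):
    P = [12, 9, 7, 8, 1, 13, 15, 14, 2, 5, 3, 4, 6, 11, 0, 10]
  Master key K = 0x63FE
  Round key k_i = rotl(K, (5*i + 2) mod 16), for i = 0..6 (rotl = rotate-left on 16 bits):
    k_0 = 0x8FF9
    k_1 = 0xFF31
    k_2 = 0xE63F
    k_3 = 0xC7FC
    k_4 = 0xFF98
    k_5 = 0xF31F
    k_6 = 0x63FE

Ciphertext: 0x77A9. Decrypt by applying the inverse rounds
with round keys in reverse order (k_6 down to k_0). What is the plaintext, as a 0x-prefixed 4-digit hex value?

0x3C87

s_0 = ciphertext = 0x77A9
s_1 = InvRound(s_0, k_6) = 0x5433
s_2 = InvRound(s_1, k_5) = 0xFE6B
s_3 = InvRound(s_2, k_4) = 0x2B3A
s_4 = InvRound(s_3, k_3) = 0x930D
s_5 = InvRound(s_4, k_2) = 0xFB94
s_6 = InvRound(s_5, k_1) = 0xAC1D
s_7 = InvRound(s_6, k_0) = 0x3C87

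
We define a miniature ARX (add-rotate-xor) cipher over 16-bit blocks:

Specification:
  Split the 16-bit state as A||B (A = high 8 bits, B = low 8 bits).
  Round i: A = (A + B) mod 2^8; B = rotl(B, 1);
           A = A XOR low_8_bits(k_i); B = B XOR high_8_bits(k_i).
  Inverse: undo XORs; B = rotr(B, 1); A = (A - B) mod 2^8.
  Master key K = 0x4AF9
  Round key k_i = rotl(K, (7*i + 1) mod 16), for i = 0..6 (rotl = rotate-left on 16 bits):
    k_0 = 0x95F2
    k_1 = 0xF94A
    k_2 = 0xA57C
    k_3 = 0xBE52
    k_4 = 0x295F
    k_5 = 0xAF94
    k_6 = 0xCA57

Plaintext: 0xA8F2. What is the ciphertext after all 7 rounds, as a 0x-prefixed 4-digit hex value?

0x94BD

s_0 = plaintext = 0xA8F2
s_1 = Round(s_0, k_0) = 0x6870
s_2 = Round(s_1, k_1) = 0x9219
s_3 = Round(s_2, k_2) = 0xD797
s_4 = Round(s_3, k_3) = 0x3C91
s_5 = Round(s_4, k_4) = 0x920A
s_6 = Round(s_5, k_5) = 0x08BB
s_7 = Round(s_6, k_6) = 0x94BD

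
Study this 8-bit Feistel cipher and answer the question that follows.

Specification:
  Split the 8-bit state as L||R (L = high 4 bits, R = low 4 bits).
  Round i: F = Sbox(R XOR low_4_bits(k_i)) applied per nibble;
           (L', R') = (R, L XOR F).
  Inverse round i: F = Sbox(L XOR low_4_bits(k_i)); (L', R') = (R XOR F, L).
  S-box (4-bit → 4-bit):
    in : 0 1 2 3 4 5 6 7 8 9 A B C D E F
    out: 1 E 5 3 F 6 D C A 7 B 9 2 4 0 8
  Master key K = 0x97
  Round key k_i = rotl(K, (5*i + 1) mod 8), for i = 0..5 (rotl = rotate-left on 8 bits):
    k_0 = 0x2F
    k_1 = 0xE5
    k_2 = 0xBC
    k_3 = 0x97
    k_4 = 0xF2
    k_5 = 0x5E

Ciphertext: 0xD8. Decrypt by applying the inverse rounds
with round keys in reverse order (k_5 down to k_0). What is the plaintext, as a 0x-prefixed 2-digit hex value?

0xCD

s_0 = ciphertext = 0xD8
s_1 = InvRound(s_0, k_5) = 0xBD
s_2 = InvRound(s_1, k_4) = 0xAB
s_3 = InvRound(s_2, k_3) = 0xFA
s_4 = InvRound(s_3, k_2) = 0x9F
s_5 = InvRound(s_4, k_1) = 0xD9
s_6 = InvRound(s_5, k_0) = 0xCD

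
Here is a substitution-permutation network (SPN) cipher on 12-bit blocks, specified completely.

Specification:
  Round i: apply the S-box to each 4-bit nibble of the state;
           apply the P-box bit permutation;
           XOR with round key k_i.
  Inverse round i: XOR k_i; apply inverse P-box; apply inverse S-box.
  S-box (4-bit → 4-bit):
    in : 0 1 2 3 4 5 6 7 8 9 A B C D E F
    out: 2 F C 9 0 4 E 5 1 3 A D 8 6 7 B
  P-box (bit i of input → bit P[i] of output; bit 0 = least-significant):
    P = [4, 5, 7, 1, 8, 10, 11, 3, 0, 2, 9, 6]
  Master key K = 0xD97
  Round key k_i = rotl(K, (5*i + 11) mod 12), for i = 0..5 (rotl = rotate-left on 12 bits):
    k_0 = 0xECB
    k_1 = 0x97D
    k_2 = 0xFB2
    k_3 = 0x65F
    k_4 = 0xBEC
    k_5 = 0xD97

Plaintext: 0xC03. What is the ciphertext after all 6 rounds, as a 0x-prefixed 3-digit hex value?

0x290

s_0 = plaintext = 0xC03
s_1 = Round(s_0, k_0) = 0xA99
s_2 = Round(s_1, k_1) = 0xC09
s_3 = Round(s_2, k_2) = 0xBC2
s_4 = Round(s_3, k_3) = 0x494
s_5 = Round(s_4, k_4) = 0xEEC
s_6 = Round(s_5, k_5) = 0x290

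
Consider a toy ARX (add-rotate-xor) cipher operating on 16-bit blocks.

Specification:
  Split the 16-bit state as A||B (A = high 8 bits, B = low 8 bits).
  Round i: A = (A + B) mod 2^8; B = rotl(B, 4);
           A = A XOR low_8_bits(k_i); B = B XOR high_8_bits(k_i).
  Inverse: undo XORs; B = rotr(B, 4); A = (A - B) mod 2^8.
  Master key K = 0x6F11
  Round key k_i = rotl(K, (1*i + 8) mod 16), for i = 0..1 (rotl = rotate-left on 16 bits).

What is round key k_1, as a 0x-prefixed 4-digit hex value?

K = 0x6F11
k_0 = rotl(K, (1*0+8) mod 16) = rotl(K, 8) = 0x116F
k_1 = rotl(K, (1*1+8) mod 16) = rotl(K, 9) = 0x22DE

0x22DE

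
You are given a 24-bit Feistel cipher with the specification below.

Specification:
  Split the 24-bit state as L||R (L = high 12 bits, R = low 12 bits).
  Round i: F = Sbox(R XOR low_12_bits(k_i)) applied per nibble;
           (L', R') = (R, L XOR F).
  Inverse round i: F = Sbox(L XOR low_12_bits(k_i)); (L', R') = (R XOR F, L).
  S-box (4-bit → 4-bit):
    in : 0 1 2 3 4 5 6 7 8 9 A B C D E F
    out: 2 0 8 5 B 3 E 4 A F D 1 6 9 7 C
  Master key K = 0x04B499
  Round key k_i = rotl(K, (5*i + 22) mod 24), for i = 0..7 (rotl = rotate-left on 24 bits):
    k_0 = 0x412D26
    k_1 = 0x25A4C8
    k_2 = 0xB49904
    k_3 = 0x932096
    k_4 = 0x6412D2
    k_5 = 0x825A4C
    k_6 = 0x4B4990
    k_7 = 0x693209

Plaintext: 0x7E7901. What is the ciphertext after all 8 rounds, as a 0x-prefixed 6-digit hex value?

0x0EEA27

s_0 = plaintext = 0x7E7901
s_1 = Round(s_0, k_0) = 0x901C63
s_2 = Round(s_1, k_1) = 0xC633D0
s_3 = Round(s_2, k_2) = 0x3D01F8
s_4 = Round(s_3, k_3) = 0x1F8337
s_5 = Round(s_4, k_4) = 0x33718B
s_6 = Round(s_5, k_5) = 0x18B253
s_7 = Round(s_6, k_6) = 0x2530EE
s_8 = Round(s_7, k_7) = 0x0EEA27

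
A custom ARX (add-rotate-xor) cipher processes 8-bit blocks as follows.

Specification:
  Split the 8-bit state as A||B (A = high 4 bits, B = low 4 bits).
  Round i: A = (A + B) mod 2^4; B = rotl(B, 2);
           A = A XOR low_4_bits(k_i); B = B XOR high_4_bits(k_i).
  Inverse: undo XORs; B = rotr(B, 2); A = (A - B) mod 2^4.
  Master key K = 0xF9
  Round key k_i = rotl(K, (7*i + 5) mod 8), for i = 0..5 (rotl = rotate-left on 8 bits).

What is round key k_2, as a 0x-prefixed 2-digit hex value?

0xCF

K = 0xF9
k_0 = rotl(K, (7*0+5) mod 8) = rotl(K, 5) = 0x3F
k_1 = rotl(K, (7*1+5) mod 8) = rotl(K, 4) = 0x9F
k_2 = rotl(K, (7*2+5) mod 8) = rotl(K, 3) = 0xCF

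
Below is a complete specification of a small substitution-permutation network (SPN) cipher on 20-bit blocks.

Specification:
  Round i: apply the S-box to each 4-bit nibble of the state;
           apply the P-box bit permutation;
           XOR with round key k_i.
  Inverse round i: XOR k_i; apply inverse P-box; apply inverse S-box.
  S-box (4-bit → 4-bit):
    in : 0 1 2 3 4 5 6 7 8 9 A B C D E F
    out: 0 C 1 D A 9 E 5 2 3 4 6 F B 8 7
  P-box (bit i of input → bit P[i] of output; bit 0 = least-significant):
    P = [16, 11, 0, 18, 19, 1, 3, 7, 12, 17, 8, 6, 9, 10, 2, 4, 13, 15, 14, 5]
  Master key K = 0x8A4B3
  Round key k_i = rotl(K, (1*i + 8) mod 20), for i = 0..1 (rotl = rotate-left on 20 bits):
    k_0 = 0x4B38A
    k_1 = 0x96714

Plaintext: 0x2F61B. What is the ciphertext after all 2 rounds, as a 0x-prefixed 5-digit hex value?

0xAB0F7

s_0 = plaintext = 0x2F61B
s_1 = Round(s_0, k_0) = 0x69C47
s_2 = Round(s_1, k_1) = 0xAB0F7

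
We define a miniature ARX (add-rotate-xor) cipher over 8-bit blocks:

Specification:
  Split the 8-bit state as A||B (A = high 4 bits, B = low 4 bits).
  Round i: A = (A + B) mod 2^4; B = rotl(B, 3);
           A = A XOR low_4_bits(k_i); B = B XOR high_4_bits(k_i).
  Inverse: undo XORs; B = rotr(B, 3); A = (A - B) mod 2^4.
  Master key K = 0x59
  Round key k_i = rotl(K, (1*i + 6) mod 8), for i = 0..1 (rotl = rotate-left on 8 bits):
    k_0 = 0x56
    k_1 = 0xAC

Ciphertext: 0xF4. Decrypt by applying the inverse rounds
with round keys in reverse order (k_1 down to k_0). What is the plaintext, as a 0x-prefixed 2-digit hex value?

0xF1

s_0 = ciphertext = 0xF4
s_1 = InvRound(s_0, k_1) = 0x6D
s_2 = InvRound(s_1, k_0) = 0xF1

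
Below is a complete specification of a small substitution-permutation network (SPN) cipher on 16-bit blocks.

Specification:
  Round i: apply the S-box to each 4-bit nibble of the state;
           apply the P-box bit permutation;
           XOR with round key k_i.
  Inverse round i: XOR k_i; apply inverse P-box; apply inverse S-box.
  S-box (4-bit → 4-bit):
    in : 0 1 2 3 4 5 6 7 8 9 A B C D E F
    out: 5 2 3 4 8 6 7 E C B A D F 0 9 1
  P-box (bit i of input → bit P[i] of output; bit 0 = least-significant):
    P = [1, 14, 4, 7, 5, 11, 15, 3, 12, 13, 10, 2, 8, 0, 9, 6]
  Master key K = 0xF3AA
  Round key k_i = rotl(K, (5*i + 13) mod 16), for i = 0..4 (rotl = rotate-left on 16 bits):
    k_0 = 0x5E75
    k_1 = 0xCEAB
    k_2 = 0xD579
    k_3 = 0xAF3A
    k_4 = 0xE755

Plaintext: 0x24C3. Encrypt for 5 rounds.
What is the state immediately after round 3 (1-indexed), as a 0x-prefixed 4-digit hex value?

0x34AD

s_0 = plaintext = 0x24C3
s_1 = Round(s_0, k_0) = 0xD748
s_2 = Round(s_1, k_1) = 0xEA37
s_3 = Round(s_2, k_2) = 0x34AD
s_4 = Round(s_3, k_3) = 0xA536
s_5 = Round(s_4, k_4) = 0x0306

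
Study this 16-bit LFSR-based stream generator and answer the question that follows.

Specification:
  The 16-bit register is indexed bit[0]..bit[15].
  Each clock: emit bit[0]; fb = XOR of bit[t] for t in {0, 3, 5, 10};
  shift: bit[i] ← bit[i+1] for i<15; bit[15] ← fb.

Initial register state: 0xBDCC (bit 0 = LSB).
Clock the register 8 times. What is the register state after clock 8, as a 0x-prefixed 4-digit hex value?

reg_0 = 0xBDCC
clock 1: out=0, reg = 0x5EE6
clock 2: out=0, reg = 0x2F73
clock 3: out=1, reg = 0x97B9
clock 4: out=1, reg = 0x4BDC
clock 5: out=0, reg = 0xA5EE
clock 6: out=0, reg = 0xD2F7
clock 7: out=1, reg = 0x697B
clock 8: out=1, reg = 0xB4BD

0xB4BD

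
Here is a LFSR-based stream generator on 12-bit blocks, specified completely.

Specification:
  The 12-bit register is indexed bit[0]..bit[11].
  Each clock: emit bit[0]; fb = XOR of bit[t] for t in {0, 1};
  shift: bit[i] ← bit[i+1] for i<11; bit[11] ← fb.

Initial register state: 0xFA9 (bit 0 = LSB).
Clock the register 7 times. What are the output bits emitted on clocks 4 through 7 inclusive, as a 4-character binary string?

reg_0 = 0xFA9
clock 1: out=1, reg = 0xFD4
clock 2: out=0, reg = 0x7EA
clock 3: out=0, reg = 0xBF5
clock 4: out=1, reg = 0xDFA
clock 5: out=0, reg = 0xEFD
clock 6: out=1, reg = 0xF7E
clock 7: out=0, reg = 0xFBF

1010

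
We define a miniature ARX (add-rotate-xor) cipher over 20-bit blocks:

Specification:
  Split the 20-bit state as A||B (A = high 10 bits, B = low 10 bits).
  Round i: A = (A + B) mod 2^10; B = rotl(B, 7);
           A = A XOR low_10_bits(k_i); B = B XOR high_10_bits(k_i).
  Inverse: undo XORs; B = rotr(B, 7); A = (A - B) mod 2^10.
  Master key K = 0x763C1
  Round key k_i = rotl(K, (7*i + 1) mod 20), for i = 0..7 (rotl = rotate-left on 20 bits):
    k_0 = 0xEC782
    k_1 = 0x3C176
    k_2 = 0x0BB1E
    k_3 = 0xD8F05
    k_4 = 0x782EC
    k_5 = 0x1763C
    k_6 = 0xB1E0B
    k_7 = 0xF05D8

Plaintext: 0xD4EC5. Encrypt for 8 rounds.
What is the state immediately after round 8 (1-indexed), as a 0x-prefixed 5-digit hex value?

s_0 = plaintext = 0xD4EC5
s_1 = Round(s_0, k_0) = 0x66969
s_2 = Round(s_1, k_1) = 0x9D45D
s_3 = Round(s_2, k_2) = 0x732A5
s_4 = Round(s_3, k_3) = 0xDD1B7
s_5 = Round(s_4, k_4) = 0xF1E56
s_6 = Round(s_5, k_5) = 0x08717
s_7 = Round(s_6, k_6) = 0x4CD25
s_8 = Round(s_7, k_7) = 0xE0165

0xE0165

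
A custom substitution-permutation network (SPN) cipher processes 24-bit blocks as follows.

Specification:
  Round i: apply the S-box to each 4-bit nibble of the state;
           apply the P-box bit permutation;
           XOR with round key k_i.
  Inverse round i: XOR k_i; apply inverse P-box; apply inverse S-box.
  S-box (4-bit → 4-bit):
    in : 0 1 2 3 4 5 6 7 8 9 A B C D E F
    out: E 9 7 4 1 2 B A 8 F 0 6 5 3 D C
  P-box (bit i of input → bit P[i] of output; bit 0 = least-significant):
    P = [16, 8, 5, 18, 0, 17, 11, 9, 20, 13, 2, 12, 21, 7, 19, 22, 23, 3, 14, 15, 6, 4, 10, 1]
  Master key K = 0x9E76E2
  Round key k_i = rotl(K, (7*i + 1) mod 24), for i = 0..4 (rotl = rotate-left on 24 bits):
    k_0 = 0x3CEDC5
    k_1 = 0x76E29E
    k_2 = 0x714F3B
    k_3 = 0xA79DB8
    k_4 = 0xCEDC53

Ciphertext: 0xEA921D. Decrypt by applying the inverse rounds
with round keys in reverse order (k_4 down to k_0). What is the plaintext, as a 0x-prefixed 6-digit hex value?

0x77A6C6

s_0 = ciphertext = 0xEA921D
s_1 = InvRound(s_0, k_4) = 0xEB43F8
s_2 = InvRound(s_1, k_3) = 0xCFF8F8
s_3 = InvRound(s_2, k_2) = 0xE12667
s_4 = InvRound(s_3, k_1) = 0x2954DE
s_5 = InvRound(s_4, k_0) = 0x77A6C6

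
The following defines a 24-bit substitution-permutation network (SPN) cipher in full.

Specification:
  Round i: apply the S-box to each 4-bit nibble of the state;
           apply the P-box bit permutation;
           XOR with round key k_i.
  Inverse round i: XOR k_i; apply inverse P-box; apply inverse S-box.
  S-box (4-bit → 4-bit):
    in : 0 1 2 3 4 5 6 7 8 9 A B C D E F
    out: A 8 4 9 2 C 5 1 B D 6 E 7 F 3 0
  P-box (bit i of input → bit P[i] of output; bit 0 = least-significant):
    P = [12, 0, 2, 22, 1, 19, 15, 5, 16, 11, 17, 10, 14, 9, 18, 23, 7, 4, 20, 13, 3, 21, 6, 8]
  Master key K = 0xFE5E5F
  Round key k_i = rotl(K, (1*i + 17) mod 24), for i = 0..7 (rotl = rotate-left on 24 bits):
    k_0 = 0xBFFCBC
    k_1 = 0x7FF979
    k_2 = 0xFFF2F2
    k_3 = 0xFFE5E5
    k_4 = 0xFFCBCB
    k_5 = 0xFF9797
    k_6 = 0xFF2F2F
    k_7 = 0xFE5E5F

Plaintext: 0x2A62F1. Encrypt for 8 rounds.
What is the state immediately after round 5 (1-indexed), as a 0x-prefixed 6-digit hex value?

0x56136E

s_0 = plaintext = 0x2A62F1
s_1 = Round(s_0, k_0) = 0xE9BCEC
s_2 = Round(s_1, k_1) = 0xC0C3F6
s_3 = Round(s_2, k_2) = 0xDA84AE
s_4 = Round(s_3, k_3) = 0x473EBC
s_5 = Round(s_4, k_4) = 0x56136E
s_6 = Round(s_5, k_5) = 0x6E0254
s_7 = Round(s_6, k_6) = 0x7DADD6
s_8 = Round(s_7, k_7) = 0xE1E0E1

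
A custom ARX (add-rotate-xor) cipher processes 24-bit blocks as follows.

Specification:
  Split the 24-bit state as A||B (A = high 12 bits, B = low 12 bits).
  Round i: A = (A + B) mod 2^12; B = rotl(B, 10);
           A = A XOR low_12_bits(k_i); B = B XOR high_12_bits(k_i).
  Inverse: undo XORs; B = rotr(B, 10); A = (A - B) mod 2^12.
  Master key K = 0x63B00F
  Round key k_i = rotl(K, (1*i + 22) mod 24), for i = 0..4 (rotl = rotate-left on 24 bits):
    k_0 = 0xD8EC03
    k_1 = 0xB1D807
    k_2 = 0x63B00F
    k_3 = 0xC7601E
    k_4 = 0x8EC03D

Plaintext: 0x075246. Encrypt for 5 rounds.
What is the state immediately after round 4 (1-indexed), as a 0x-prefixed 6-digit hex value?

s_0 = plaintext = 0x075246
s_1 = Round(s_0, k_0) = 0xEB851F
s_2 = Round(s_1, k_1) = 0xBD065A
s_3 = Round(s_2, k_2) = 0x225FAD
s_4 = Round(s_3, k_3) = 0x1CCB9D
s_5 = Round(s_4, k_4) = 0xD54E0B

0x1CCB9D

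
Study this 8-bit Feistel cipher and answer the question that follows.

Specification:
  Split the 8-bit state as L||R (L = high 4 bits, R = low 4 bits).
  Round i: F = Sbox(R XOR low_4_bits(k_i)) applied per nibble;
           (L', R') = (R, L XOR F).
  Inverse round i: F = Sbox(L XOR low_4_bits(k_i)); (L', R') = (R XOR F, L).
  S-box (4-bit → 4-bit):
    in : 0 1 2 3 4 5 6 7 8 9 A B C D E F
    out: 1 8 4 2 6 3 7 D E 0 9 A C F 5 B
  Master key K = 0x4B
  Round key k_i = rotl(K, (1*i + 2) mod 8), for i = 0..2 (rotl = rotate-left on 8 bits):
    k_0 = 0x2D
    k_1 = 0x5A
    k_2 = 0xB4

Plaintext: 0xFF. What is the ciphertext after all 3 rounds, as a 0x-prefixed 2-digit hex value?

0x79

s_0 = plaintext = 0xFF
s_1 = Round(s_0, k_0) = 0xFB
s_2 = Round(s_1, k_1) = 0xB7
s_3 = Round(s_2, k_2) = 0x79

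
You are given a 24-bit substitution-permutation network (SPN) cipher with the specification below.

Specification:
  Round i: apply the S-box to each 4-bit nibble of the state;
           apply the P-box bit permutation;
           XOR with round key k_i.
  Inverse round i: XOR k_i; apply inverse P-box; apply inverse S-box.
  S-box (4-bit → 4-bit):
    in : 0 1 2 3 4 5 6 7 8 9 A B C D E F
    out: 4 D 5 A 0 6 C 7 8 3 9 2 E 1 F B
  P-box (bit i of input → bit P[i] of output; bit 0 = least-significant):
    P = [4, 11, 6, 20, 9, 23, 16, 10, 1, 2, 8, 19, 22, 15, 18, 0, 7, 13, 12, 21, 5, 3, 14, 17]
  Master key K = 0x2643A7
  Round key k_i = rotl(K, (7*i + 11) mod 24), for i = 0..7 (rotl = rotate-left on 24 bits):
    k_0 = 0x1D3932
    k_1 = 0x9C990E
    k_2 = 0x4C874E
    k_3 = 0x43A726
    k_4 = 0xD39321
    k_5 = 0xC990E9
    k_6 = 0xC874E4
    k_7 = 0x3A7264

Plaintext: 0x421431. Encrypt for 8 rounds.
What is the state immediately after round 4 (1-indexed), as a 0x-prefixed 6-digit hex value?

0x27DE34

s_0 = plaintext = 0x421431
s_1 = Round(s_0, k_0) = 0xC92DE3
s_2 = Round(s_1, k_1) = 0x4BF784
s_3 = Round(s_2, k_2) = 0x0C2249
s_4 = Round(s_3, k_3) = 0x27DE34
s_5 = Round(s_4, k_4) = 0x1BE687
s_6 = Round(s_5, k_5) = 0x877D98
s_7 = Round(s_6, k_6) = 0x1EC666
s_8 = Round(s_7, k_7) = 0x058785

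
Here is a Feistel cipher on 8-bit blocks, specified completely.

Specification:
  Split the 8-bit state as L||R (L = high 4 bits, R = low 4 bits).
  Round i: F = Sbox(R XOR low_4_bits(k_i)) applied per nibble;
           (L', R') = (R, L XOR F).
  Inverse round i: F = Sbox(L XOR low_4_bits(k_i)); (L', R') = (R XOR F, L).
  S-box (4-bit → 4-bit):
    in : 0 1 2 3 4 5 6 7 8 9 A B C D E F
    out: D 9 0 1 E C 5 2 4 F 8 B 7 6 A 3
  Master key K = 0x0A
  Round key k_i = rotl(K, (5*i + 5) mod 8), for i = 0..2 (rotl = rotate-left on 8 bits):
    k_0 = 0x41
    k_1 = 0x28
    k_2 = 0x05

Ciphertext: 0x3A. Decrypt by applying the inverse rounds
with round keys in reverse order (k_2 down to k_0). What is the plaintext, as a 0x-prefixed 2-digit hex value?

0x21

s_0 = ciphertext = 0x3A
s_1 = InvRound(s_0, k_2) = 0xF3
s_2 = InvRound(s_1, k_1) = 0x1F
s_3 = InvRound(s_2, k_0) = 0x21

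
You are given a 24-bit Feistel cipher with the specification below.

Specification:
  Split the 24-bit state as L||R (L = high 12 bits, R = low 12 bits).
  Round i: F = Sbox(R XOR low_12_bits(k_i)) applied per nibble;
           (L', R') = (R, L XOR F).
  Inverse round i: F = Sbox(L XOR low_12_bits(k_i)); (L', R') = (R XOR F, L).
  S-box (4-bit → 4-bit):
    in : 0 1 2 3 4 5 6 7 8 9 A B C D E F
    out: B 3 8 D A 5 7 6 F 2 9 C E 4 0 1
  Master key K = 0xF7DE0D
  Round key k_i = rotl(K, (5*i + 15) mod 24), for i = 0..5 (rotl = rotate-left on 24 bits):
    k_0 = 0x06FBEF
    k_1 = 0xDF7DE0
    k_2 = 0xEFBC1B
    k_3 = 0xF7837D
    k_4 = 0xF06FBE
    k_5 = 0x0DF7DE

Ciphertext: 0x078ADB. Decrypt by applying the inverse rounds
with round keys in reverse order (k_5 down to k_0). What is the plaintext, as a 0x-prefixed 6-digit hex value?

0xAE006C

s_0 = ciphertext = 0x078ADB
s_1 = InvRound(s_0, k_5) = 0xC4C078
s_2 = InvRound(s_1, k_4) = 0xD60C4C
s_3 = InvRound(s_2, k_3) = 0xC78D60
s_4 = InvRound(s_3, k_2) = 0x61DC78
s_5 = InvRound(s_4, k_1) = 0x06C61D
s_6 = InvRound(s_5, k_0) = 0xAE006C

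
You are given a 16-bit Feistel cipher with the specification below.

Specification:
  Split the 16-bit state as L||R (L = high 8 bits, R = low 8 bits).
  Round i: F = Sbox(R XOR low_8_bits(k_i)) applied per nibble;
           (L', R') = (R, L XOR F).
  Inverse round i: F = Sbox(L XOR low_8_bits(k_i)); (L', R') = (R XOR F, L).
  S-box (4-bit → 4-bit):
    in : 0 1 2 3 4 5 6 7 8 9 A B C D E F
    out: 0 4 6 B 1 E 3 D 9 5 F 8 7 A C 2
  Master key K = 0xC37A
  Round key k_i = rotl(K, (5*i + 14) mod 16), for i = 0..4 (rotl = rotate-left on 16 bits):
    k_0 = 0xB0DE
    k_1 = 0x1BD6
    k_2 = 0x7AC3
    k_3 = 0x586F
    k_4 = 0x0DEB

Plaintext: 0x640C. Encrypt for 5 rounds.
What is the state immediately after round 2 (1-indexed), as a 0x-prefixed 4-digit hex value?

s_0 = plaintext = 0x640C
s_1 = Round(s_0, k_0) = 0x0CC2
s_2 = Round(s_1, k_1) = 0xC24D
s_3 = Round(s_2, k_2) = 0x4D5E
s_4 = Round(s_3, k_3) = 0x5EF9
s_5 = Round(s_4, k_4) = 0xF918

0xC24D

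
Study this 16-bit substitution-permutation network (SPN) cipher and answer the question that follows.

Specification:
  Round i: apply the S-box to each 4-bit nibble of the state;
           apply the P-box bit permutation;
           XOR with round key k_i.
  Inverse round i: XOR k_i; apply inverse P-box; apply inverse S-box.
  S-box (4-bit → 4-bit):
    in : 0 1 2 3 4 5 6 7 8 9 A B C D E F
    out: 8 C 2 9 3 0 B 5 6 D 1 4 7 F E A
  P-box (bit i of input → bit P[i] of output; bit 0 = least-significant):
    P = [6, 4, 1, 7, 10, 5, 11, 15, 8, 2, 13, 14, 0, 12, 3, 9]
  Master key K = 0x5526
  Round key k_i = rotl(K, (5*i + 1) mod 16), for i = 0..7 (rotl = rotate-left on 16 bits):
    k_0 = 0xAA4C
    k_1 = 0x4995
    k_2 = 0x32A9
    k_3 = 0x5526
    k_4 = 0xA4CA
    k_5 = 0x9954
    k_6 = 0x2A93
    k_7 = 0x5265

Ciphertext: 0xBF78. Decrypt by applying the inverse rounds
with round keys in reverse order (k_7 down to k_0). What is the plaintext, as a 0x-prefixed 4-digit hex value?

s_0 = ciphertext = 0xBF78
s_1 = InvRound(s_0, k_7) = 0x7D92
s_2 = InvRound(s_1, k_6) = 0x63A5
s_3 = InvRound(s_2, k_5) = 0x61E6
s_4 = InvRound(s_3, k_4) = 0xB665
s_5 = InvRound(s_4, k_3) = 0x3907
s_6 = InvRound(s_5, k_2) = 0x1481
s_7 = InvRound(s_6, k_1) = 0x2672
s_8 = InvRound(s_7, k_0) = 0xB2D8

0xB2D8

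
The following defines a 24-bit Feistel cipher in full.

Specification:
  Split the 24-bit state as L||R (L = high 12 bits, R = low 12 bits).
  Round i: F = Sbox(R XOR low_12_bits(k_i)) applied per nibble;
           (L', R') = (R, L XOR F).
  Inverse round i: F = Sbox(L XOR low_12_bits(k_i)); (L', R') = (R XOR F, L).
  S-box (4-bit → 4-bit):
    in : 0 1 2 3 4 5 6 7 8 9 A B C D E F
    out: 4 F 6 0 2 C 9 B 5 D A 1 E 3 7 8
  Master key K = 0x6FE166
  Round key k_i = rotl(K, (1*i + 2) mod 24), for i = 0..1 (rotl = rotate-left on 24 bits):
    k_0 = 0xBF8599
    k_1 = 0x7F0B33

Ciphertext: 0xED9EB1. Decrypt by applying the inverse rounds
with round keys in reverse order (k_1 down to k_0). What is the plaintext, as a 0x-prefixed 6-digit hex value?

s_0 = ciphertext = 0xED9EB1
s_1 = InvRound(s_0, k_1) = 0x2CBED9
s_2 = InvRound(s_1, k_0) = 0x51F2CB

0x51F2CB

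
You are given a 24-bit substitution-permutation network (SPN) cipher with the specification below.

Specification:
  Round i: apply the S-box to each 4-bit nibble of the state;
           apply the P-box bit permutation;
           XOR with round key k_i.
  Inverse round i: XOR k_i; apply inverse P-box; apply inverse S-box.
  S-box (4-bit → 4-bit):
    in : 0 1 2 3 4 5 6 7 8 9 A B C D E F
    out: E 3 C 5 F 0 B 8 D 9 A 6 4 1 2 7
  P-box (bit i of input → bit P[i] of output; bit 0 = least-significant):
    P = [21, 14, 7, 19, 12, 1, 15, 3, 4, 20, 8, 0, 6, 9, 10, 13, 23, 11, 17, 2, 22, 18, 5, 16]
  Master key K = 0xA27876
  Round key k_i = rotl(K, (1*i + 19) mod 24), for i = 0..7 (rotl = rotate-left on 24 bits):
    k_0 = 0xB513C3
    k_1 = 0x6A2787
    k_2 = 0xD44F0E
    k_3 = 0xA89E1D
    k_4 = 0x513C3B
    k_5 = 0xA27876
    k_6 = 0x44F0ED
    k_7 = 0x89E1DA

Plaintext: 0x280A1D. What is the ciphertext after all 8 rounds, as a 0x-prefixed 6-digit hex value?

0xA923B7

s_0 = plaintext = 0x280A1D
s_1 = Round(s_0, k_0) = 0x0625E4
s_2 = Round(s_1, k_1) = 0xC74B21
s_3 = Round(s_2, k_2) = 0xE4A862
s_4 = Round(s_3, k_3) = 0x26A582
s_5 = Round(s_4, k_4) = 0xD88697
s_6 = Round(s_5, k_5) = 0x784C2B
s_7 = Round(s_6, k_6) = 0xC71721
s_8 = Round(s_7, k_7) = 0xA923B7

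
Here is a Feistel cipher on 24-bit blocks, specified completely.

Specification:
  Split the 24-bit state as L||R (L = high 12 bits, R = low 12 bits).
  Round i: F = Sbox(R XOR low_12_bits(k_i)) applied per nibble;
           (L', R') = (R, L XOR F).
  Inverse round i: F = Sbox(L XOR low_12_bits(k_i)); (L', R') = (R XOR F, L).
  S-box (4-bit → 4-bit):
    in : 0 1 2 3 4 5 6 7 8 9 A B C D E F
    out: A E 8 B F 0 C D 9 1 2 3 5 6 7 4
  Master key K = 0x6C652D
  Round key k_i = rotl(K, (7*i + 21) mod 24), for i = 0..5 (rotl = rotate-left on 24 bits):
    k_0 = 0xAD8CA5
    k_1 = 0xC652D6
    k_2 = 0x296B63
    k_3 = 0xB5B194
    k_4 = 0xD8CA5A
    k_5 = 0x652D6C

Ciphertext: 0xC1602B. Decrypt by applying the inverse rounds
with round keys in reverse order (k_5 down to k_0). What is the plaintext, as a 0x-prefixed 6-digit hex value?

s_0 = ciphertext = 0xC1602B
s_1 = InvRound(s_0, k_5) = 0xEF9C16
s_2 = InvRound(s_1, k_4) = 0x33DEF9
s_3 = InvRound(s_2, k_3) = 0x6D833D
s_4 = InvRound(s_3, k_2) = 0x50E6D8
s_5 = InvRound(s_4, k_1) = 0xBB150E
s_6 = InvRound(s_5, k_0) = 0x8E1BB1

0x8E1BB1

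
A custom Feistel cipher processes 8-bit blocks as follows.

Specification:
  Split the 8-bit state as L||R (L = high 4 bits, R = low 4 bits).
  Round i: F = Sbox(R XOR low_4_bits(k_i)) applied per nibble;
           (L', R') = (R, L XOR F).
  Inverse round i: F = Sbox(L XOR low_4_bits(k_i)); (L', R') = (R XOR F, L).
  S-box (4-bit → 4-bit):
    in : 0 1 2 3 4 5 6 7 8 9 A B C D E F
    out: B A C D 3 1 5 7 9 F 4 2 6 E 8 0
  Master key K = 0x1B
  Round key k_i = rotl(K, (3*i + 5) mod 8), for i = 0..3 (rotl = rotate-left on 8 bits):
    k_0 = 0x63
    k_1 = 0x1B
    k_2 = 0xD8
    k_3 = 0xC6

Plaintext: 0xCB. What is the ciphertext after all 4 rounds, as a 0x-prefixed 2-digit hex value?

s_0 = plaintext = 0xCB
s_1 = Round(s_0, k_0) = 0xB5
s_2 = Round(s_1, k_1) = 0x53
s_3 = Round(s_2, k_2) = 0x37
s_4 = Round(s_3, k_3) = 0x79

0x79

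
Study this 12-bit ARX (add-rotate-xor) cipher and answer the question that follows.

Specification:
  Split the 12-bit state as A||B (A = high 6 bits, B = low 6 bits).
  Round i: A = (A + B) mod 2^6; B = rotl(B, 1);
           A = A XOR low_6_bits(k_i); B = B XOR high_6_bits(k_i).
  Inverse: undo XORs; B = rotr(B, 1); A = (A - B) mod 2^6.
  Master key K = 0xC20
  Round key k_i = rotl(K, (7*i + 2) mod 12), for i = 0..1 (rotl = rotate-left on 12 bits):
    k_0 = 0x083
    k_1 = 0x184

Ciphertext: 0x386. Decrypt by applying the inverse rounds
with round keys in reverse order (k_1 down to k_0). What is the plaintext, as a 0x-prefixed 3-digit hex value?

s_0 = ciphertext = 0x386
s_1 = InvRound(s_0, k_1) = 0x280
s_2 = InvRound(s_1, k_0) = 0x201

0x201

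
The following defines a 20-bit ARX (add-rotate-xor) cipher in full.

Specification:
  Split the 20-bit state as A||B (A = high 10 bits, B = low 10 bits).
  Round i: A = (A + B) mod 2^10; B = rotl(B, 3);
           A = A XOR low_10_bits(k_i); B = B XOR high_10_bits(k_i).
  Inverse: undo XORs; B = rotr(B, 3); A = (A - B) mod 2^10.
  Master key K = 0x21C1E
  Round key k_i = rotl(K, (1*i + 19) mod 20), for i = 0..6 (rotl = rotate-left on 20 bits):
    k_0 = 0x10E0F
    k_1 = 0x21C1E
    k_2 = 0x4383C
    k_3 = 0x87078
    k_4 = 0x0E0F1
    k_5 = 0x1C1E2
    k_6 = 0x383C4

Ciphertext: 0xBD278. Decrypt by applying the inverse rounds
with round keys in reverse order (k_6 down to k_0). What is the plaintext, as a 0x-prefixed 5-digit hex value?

0x138EC

s_0 = ciphertext = 0xBD278
s_1 = InvRound(s_0, k_6) = 0x37453
s_2 = InvRound(s_1, k_5) = 0xEED84
s_3 = InvRound(s_2, k_4) = 0x44E37
s_4 = InvRound(s_3, k_3) = 0xF9985
s_5 = InvRound(s_4, k_2) = 0x92591
s_6 = InvRound(s_5, k_1) = 0xCD722
s_7 = InvRound(s_6, k_0) = 0x138EC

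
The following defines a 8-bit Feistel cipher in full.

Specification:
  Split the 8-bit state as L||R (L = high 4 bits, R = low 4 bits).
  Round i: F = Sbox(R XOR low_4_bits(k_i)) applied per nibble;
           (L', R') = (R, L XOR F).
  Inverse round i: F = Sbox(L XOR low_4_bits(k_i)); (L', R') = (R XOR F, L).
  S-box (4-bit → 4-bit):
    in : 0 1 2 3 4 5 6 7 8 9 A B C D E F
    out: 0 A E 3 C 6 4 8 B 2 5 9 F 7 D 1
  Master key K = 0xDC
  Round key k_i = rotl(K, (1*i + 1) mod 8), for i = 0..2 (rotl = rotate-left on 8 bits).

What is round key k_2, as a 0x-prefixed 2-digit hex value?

0xE6

K = 0xDC
k_0 = rotl(K, (1*0+1) mod 8) = rotl(K, 1) = 0xB9
k_1 = rotl(K, (1*1+1) mod 8) = rotl(K, 2) = 0x73
k_2 = rotl(K, (1*2+1) mod 8) = rotl(K, 3) = 0xE6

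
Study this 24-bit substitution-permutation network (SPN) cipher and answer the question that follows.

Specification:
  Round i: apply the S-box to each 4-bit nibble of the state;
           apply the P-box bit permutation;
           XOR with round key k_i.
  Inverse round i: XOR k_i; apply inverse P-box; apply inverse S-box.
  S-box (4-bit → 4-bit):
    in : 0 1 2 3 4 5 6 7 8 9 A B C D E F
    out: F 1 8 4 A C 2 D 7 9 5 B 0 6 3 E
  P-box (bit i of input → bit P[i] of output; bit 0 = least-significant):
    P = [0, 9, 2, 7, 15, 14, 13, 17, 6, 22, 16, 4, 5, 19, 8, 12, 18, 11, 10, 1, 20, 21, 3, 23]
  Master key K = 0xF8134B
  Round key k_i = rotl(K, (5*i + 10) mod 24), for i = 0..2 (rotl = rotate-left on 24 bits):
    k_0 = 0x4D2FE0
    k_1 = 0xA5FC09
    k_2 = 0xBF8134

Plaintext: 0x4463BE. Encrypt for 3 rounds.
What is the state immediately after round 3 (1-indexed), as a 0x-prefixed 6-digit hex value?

s_0 = plaintext = 0x4463BE
s_1 = Round(s_0, k_0) = 0xE6E5E3
s_2 = Round(s_1, k_1) = 0x9C343D
s_3 = Round(s_2, k_2) = 0x6FA220

0x6FA220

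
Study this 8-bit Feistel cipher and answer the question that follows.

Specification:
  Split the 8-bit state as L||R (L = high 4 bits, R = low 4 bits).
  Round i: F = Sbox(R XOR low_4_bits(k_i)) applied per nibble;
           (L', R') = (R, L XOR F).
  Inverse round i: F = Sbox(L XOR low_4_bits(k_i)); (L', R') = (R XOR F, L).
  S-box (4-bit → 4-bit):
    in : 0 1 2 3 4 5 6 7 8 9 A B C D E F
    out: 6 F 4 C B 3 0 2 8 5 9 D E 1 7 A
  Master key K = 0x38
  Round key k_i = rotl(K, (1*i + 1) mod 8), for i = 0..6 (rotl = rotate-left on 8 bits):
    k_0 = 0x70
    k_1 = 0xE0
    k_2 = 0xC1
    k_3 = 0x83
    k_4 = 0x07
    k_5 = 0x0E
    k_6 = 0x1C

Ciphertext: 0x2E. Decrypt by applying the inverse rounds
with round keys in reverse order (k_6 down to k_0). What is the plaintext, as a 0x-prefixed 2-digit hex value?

s_0 = ciphertext = 0x2E
s_1 = InvRound(s_0, k_6) = 0x92
s_2 = InvRound(s_1, k_5) = 0x09
s_3 = InvRound(s_2, k_4) = 0xB0
s_4 = InvRound(s_3, k_3) = 0x8B
s_5 = InvRound(s_4, k_2) = 0xE8
s_6 = InvRound(s_5, k_1) = 0xFE
s_7 = InvRound(s_6, k_0) = 0x4F

0x4F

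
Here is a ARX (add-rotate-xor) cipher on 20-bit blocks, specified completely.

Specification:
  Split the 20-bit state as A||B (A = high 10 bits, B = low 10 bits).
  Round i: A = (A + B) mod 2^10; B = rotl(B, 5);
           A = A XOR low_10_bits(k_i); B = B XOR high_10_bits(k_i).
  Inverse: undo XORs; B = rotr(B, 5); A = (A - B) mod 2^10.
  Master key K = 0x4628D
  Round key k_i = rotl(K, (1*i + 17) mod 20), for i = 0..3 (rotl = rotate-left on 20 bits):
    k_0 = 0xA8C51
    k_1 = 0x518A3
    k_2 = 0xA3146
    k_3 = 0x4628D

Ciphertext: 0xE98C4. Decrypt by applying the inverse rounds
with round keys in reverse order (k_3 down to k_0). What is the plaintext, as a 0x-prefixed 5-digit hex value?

s_0 = ciphertext = 0xE98C4
s_1 = InvRound(s_0, k_3) = 0x6778E
s_2 = InvRound(s_1, k_2) = 0x24C48
s_3 = InvRound(s_2, k_1) = 0x9A1C8
s_4 = InvRound(s_3, k_0) = 0x2F97B

0x2F97B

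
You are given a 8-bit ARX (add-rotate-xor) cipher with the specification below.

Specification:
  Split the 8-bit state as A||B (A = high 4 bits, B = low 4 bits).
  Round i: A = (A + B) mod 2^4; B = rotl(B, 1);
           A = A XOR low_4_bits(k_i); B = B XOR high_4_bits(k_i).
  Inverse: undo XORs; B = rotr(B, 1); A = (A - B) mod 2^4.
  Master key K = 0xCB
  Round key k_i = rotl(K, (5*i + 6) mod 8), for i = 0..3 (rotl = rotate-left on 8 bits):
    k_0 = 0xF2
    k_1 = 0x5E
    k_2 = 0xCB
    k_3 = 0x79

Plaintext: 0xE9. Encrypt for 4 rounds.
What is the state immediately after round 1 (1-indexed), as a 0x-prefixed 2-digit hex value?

0x5C

s_0 = plaintext = 0xE9
s_1 = Round(s_0, k_0) = 0x5C
s_2 = Round(s_1, k_1) = 0xFC
s_3 = Round(s_2, k_2) = 0x05
s_4 = Round(s_3, k_3) = 0xCD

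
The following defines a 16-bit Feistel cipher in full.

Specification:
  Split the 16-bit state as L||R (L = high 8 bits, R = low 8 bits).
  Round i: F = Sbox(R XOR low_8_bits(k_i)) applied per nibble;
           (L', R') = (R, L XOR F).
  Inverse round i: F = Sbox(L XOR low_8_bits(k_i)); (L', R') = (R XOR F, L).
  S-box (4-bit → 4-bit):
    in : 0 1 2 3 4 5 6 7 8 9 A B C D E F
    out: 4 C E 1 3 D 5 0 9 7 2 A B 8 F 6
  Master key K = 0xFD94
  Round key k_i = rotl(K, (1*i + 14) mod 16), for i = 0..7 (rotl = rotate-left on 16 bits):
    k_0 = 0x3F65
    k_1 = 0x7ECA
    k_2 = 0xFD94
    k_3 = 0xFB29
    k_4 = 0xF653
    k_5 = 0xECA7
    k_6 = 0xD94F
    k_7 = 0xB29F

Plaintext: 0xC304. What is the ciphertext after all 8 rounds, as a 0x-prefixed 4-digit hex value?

s_0 = plaintext = 0xC304
s_1 = Round(s_0, k_0) = 0x049F
s_2 = Round(s_1, k_1) = 0x9FD9
s_3 = Round(s_2, k_2) = 0xD9A7
s_4 = Round(s_3, k_3) = 0xA746
s_5 = Round(s_4, k_4) = 0x466A
s_6 = Round(s_5, k_5) = 0x6AFE
s_7 = Round(s_6, k_6) = 0xFEC6
s_8 = Round(s_7, k_7) = 0xC629

0xC629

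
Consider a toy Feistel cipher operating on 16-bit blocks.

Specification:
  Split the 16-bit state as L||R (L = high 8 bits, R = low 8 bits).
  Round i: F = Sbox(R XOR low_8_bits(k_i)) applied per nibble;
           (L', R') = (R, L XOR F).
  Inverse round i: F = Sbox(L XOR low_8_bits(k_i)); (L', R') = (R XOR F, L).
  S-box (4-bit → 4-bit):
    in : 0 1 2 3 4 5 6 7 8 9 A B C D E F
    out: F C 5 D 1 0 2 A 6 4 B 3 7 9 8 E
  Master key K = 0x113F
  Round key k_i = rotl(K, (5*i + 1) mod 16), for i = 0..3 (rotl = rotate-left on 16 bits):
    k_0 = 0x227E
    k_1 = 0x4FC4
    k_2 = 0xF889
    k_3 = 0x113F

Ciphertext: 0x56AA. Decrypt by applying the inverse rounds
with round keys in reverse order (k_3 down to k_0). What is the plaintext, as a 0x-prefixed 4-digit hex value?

s_0 = ciphertext = 0x56AA
s_1 = InvRound(s_0, k_3) = 0x8E56
s_2 = InvRound(s_1, k_2) = 0xAC8E
s_3 = InvRound(s_2, k_1) = 0xA8AC
s_4 = InvRound(s_3, k_0) = 0x3EA8

0x3EA8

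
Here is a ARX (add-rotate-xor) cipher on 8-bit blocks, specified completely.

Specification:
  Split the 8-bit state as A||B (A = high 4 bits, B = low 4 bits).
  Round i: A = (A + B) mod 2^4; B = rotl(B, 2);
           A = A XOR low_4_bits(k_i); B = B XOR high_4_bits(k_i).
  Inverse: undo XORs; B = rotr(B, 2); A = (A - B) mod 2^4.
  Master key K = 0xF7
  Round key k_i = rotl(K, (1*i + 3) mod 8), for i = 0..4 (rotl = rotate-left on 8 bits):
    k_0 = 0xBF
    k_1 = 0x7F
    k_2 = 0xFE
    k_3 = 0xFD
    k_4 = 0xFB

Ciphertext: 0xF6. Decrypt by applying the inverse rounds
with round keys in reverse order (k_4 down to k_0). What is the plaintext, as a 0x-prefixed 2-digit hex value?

0x2F

s_0 = ciphertext = 0xF6
s_1 = InvRound(s_0, k_4) = 0xE6
s_2 = InvRound(s_1, k_3) = 0xD6
s_3 = InvRound(s_2, k_2) = 0xD6
s_4 = InvRound(s_3, k_1) = 0xE4
s_5 = InvRound(s_4, k_0) = 0x2F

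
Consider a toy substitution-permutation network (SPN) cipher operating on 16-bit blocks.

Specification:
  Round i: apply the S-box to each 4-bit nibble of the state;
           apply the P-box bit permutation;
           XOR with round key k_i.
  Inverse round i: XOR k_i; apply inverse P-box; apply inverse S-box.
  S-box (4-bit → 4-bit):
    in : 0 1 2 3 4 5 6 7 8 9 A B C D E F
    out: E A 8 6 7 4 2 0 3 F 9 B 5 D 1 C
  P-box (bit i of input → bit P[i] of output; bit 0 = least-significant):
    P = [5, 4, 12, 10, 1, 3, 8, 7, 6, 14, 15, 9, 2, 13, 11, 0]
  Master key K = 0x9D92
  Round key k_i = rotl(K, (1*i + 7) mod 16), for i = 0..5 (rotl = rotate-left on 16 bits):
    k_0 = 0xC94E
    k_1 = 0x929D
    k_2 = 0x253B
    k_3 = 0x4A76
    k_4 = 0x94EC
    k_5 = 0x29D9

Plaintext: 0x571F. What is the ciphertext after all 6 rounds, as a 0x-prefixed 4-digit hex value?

s_0 = plaintext = 0x571F
s_1 = Round(s_0, k_0) = 0xD5C6
s_2 = Round(s_1, k_1) = 0x1B8A
s_3 = Round(s_2, k_2) = 0x4350
s_4 = Round(s_3, k_3) = 0xB762
s_5 = Round(s_4, k_4) = 0xB0E1
s_6 = Round(s_5, k_5) = 0xCFCE

0xCFCE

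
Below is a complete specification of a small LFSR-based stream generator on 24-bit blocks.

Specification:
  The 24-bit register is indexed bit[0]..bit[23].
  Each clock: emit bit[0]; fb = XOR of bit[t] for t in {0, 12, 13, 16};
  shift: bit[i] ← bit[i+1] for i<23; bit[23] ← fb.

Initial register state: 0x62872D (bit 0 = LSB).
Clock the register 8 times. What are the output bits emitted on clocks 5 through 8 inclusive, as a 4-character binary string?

reg_0 = 0x62872D
clock 1: out=1, reg = 0xB14396
clock 2: out=0, reg = 0xD8A1CB
clock 3: out=1, reg = 0x6C50E5
clock 4: out=1, reg = 0x362872
clock 5: out=0, reg = 0x9B1439
clock 6: out=1, reg = 0xCD8A1C
clock 7: out=0, reg = 0xE6C50E
clock 8: out=0, reg = 0x736287

0100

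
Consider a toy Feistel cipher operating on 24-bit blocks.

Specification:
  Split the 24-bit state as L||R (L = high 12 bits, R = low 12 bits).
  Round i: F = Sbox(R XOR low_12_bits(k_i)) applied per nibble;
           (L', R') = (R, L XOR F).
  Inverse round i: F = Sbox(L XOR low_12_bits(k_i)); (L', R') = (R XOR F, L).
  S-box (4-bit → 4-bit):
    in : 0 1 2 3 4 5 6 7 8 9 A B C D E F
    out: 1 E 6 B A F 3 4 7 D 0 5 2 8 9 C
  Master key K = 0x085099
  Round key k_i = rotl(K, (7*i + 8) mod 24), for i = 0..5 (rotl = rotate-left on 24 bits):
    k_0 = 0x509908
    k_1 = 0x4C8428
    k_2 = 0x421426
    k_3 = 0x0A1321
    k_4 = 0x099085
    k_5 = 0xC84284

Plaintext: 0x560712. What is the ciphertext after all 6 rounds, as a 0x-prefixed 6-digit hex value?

s_0 = plaintext = 0x560712
s_1 = Round(s_0, k_0) = 0x712C80
s_2 = Round(s_1, k_1) = 0xC80015
s_3 = Round(s_2, k_2) = 0x01563B
s_4 = Round(s_3, k_3) = 0x63BFF5
s_5 = Round(s_4, k_4) = 0xFF5A7A
s_6 = Round(s_5, k_5) = 0xA7A83C

0xA7A83C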